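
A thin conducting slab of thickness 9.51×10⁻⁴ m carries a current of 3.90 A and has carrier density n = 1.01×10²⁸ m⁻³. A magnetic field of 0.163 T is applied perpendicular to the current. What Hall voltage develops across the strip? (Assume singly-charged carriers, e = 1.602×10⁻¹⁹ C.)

V_H = IB/(n e t).
V_H = (3.90)(0.163)/((1.01×10²⁸)(1.602×10⁻¹⁹)(9.51×10⁻⁴)) ≈ 4.13×10⁻⁷ V.

V_H ≈ 4.13×10⁻⁷ V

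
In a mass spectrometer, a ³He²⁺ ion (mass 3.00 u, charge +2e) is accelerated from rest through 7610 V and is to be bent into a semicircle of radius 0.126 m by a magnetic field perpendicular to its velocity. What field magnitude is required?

B ≈ 0.122 T

v = √(2|q|V/m) = √(2·3.204×10⁻¹⁹·7610/4.983×10⁻²⁷) ≈ 9.893×10⁵ m/s.
B = mv/(|q|r) = (4.983×10⁻²⁷)(9.893×10⁵)/((3.204×10⁻¹⁹)(0.126)) ≈ 0.122 T.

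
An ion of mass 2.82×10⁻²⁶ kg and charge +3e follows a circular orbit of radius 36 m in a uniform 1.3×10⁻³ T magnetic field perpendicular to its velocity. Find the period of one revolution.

T ≈ 2.8×10⁻⁴ s

The cyclotron period depends only on m, q, B: T = 2πm/(|q|B).
T = 2π(2.82×10⁻²⁶)/((4.806×10⁻¹⁹)(1.3×10⁻³)) ≈ 2.8×10⁻⁴ s.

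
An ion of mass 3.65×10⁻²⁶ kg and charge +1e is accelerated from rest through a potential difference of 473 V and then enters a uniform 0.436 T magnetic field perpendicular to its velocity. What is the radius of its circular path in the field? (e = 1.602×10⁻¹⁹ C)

r ≈ 0.0337 m

Acceleration: |q|V = ½mv² ⇒ v = √(2|q|V/m) = √(2·1.602×10⁻¹⁹·473/3.65×10⁻²⁶) ≈ 6.444×10⁴ m/s.
In the field: r = mv/(|q|B) = (3.65×10⁻²⁶)(6.444×10⁴)/((1.602×10⁻¹⁹)(0.436)) ≈ 0.0337 m.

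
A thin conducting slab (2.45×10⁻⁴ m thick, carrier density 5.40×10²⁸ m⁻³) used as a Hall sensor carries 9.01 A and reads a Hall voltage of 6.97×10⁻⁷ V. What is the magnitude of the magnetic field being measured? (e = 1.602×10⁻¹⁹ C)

From V_H = IB/(n e t), B = V_H n e t / I.
B = (6.97×10⁻⁷)(5.40×10²⁸)(1.602×10⁻¹⁹)(2.45×10⁻⁴)/9.01 ≈ 0.164 T.

B ≈ 0.164 T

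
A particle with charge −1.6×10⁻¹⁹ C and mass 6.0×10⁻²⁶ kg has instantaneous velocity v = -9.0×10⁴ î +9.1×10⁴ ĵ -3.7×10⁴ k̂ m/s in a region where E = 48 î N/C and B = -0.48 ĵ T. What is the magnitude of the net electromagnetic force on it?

|F| ≈ 7.47×10⁻¹⁵ N

v×B = (-1.78×10⁴, 0, 4.32×10⁴) N/C.
E + v×B = (-1.77×10⁴, 0, 4.32×10⁴) N/C.
F = q(E + v×B) = (−1.6×10⁻¹⁹ C)·(-1.77×10⁴, 0, 4.32×10⁴) = (2.83×10⁻¹⁵, 0, -6.91×10⁻¹⁵) N.
|F| = 7.47×10⁻¹⁵ N.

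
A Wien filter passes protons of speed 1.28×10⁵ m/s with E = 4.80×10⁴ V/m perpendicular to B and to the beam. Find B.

Balance of forces in the selector: qE = qvB ⇒ B = E/v.
B = 4.80×10⁴/1.28×10⁵ = 0.375 T.

B = 0.375 T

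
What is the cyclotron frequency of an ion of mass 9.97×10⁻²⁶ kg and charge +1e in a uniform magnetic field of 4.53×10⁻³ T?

f = |q|B/(2πm).
f = (1.602×10⁻¹⁹)(4.53×10⁻³)/(2π·9.97×10⁻²⁶) ≈ 1160 Hz.

f ≈ 1160 Hz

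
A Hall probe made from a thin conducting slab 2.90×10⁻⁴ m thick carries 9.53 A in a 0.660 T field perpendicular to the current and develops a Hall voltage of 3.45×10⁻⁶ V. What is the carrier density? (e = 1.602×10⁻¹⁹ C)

n ≈ 3.92×10²⁸ m⁻³

From V_H = IB/(n e t), n = IB/(V_H e t).
n = (9.53)(0.660)/((3.45×10⁻⁶)(1.602×10⁻¹⁹)(2.90×10⁻⁴)) ≈ 3.92×10²⁸ m⁻³.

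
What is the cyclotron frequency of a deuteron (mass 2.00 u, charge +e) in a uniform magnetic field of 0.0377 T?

f = |q|B/(2πm).
f = (1.602×10⁻¹⁹)(0.0377)/(2π·3.322×10⁻²⁷) ≈ 2.89×10⁵ Hz.

f ≈ 2.89×10⁵ Hz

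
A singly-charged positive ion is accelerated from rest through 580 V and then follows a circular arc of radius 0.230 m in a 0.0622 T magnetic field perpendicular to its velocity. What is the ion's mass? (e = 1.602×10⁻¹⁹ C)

Combine |q|V = ½mv² and r = mv/(|q|B): eliminate v to get m = qB²r²/(2V).
m = (1.602×10⁻¹⁹)(0.0622)²(0.230)²/(2·580) ≈ 2.83×10⁻²⁶ kg.

m ≈ 2.83×10⁻²⁶ kg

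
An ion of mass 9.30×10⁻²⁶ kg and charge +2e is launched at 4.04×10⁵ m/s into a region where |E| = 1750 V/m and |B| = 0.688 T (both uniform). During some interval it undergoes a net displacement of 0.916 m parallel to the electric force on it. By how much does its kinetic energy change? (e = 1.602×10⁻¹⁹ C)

The magnetic force is always ⟂ v and does no work; only the electric force changes KE.
ΔKE = F_E · d = |q|E d = (3.204×10⁻¹⁹)(1750)(0.916) ≈ 5.14×10⁻¹⁶ J.

ΔKE ≈ 5.14×10⁻¹⁶ J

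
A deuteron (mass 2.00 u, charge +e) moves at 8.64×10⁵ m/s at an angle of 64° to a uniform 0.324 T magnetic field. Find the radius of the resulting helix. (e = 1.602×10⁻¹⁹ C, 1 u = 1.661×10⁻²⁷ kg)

v⊥ = v sinθ = 8.64×10⁵·sin64° ≈ 7.766×10⁵ m/s.
r = m v⊥/(|q|B) = (3.322×10⁻²⁷)(7.766×10⁵)/((1.602×10⁻¹⁹)(0.324)) ≈ 0.0497 m.

r ≈ 0.0497 m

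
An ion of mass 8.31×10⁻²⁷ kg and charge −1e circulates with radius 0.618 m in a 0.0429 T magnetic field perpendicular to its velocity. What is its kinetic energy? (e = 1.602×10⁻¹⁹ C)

v = |q|Br/m, then KE = ½mv² = (qBr)²/(2m).
v = (1.602×10⁻¹⁹)(0.0429)(0.618)/8.31×10⁻²⁷ ≈ 5.111×10⁵ m/s.
KE = ½(8.31×10⁻²⁷)(5.111×10⁵)² ≈ 1.09×10⁻¹⁵ J.

KE ≈ 1.09×10⁻¹⁵ J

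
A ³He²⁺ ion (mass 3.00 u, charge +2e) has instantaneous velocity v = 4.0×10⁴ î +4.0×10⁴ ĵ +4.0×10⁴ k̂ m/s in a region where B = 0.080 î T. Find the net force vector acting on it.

v×B = (0, 3200, -3200) N/C.
F = q v×B = (3.204×10⁻¹⁹ C)·(0, 3200, -3200) = (0, 1.03×10⁻¹⁵, -1.03×10⁻¹⁵) N.

F ≈ (0, 1.03×10⁻¹⁵, -1.03×10⁻¹⁵) N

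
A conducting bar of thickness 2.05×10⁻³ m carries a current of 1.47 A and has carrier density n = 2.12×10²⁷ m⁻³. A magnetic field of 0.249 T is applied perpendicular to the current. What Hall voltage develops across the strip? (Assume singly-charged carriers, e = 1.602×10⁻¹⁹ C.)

V_H ≈ 5.26×10⁻⁷ V

V_H = IB/(n e t).
V_H = (1.47)(0.249)/((2.12×10²⁷)(1.602×10⁻¹⁹)(2.05×10⁻³)) ≈ 5.26×10⁻⁷ V.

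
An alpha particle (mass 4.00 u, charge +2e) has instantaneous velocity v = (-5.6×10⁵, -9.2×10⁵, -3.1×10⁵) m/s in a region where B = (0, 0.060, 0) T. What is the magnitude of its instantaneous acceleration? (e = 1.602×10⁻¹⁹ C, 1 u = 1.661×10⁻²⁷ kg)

|a| ≈ 1.85×10¹² m/s²

v×B = (1.86×10⁴, 0, -3.36×10⁴) N/C.
F = q v×B = (3.204×10⁻¹⁹ C)·(1.86×10⁴, 0, -3.36×10⁴) = (5.96×10⁻¹⁵, 0, -1.08×10⁻¹⁴) N.
|a| = |F|/m = 1.230×10⁻¹⁴/6.644×10⁻²⁷ ≈ 1.85×10¹² m/s².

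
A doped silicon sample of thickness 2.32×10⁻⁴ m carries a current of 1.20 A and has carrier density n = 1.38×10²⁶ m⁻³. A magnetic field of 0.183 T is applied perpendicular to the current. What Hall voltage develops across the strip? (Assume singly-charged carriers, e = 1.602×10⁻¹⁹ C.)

V_H ≈ 4.28×10⁻⁵ V

V_H = IB/(n e t).
V_H = (1.20)(0.183)/((1.38×10²⁶)(1.602×10⁻¹⁹)(2.32×10⁻⁴)) ≈ 4.28×10⁻⁵ V.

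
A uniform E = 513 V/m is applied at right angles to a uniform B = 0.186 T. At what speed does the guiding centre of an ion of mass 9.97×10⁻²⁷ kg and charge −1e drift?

The steady drift has the magnetic force balancing the electric force, so v_d = E/B.
v_d = 513/0.186 = 2760 m/s.

v_d ≈ 2760 m/s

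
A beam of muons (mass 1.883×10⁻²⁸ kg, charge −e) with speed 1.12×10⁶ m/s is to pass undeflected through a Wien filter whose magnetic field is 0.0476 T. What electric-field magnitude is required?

For straight-line motion qE = qvB, so E = vB.
E = 1.12×10⁶ × 0.0476 = 5.33×10⁴ V/m.

E = 5.33×10⁴ V/m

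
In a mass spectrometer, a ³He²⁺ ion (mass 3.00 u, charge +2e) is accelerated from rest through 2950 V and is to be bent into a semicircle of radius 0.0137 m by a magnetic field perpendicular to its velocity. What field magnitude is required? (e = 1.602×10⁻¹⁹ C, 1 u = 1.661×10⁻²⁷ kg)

v = √(2|q|V/m) = √(2·3.204×10⁻¹⁹·2950/4.983×10⁻²⁷) ≈ 6.159×10⁵ m/s.
B = mv/(|q|r) = (4.983×10⁻²⁷)(6.159×10⁵)/((3.204×10⁻¹⁹)(0.0137)) ≈ 0.699 T.

B ≈ 0.699 T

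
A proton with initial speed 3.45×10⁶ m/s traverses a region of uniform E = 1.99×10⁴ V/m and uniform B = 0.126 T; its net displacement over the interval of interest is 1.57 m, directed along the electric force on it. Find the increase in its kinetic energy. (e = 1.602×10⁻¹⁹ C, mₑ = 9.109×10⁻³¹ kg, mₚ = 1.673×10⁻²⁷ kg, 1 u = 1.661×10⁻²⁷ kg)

ΔKE ≈ 5.01×10⁻¹⁵ J

The magnetic force is always ⟂ v and does no work; only the electric force changes KE.
ΔKE = F_E · d = |q|E d = (1.602×10⁻¹⁹)(1.99×10⁴)(1.57) ≈ 5.01×10⁻¹⁵ J.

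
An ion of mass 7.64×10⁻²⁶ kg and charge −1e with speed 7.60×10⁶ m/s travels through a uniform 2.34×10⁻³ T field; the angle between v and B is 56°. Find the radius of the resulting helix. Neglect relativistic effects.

r ≈ 1280 m

v⊥ = v sinθ = 7.60×10⁶·sin56° ≈ 6.301×10⁶ m/s.
r = m v⊥/(|q|B) = (7.64×10⁻²⁶)(6.301×10⁶)/((1.602×10⁻¹⁹)(2.34×10⁻³)) ≈ 1280 m.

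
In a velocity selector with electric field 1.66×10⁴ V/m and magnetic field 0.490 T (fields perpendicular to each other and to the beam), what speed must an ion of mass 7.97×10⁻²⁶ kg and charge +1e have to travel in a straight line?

For undeflected motion the electric and magnetic forces balance: qE = qvB.
v = E/B = 1.66×10⁴/0.490 = 3.39×10⁴ m/s.

v = 3.39×10⁴ m/s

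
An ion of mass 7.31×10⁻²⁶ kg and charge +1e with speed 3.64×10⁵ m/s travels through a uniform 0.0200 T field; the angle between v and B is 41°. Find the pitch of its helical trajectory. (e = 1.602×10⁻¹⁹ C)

v∥ = v cosθ = 3.64×10⁵·cos41° ≈ 2.747×10⁵ m/s.
T = 2πm/(|q|B) = 2π(7.31×10⁻²⁶)/((1.602×10⁻¹⁹)(0.0200)) ≈ 1.434×10⁻⁴ s.
pitch = v∥ T = (2.747×10⁵)(1.434×10⁻⁴) ≈ 39.4 m.

p ≈ 39.4 m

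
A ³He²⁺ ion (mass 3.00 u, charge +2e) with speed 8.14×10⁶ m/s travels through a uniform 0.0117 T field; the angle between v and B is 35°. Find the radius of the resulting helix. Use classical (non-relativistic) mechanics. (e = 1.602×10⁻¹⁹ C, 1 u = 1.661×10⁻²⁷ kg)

v⊥ = v sinθ = 8.14×10⁶·sin35° ≈ 4.669×10⁶ m/s.
r = m v⊥/(|q|B) = (4.983×10⁻²⁷)(4.669×10⁶)/((3.204×10⁻¹⁹)(0.0117)) ≈ 6.21 m.

r ≈ 6.21 m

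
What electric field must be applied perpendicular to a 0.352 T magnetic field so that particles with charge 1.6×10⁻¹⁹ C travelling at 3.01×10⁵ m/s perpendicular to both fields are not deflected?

E = 1.06×10⁵ V/m

For straight-line motion qE = qvB, so E = vB.
E = 3.01×10⁵ × 0.352 = 1.06×10⁵ V/m.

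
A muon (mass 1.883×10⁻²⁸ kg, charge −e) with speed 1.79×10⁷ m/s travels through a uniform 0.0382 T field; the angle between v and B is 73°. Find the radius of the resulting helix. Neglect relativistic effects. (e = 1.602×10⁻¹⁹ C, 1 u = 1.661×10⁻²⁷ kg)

v⊥ = v sinθ = 1.79×10⁷·sin73° ≈ 1.712×10⁷ m/s.
r = m v⊥/(|q|B) = (1.883×10⁻²⁸)(1.712×10⁷)/((1.602×10⁻¹⁹)(0.0382)) ≈ 0.527 m.

r ≈ 0.527 m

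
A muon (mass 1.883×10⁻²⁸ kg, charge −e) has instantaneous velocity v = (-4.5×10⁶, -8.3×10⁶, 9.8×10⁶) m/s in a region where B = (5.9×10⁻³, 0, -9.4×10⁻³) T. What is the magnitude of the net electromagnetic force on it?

|F| ≈ 1.50×10⁻¹⁴ N

v×B = (7.80×10⁴, 1.55×10⁴, 4.90×10⁴) N/C.
F = q v×B = (−1.602×10⁻¹⁹ C)·(7.80×10⁴, 1.55×10⁴, 4.90×10⁴) = (-1.25×10⁻¹⁴, -2.49×10⁻¹⁵, -7.84×10⁻¹⁵) N.
|F| = 1.50×10⁻¹⁴ N.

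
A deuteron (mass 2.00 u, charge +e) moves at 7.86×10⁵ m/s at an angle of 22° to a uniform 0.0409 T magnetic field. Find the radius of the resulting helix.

r ≈ 0.149 m

v⊥ = v sinθ = 7.86×10⁵·sin22° ≈ 2.944×10⁵ m/s.
r = m v⊥/(|q|B) = (3.322×10⁻²⁷)(2.944×10⁵)/((1.602×10⁻¹⁹)(0.0409)) ≈ 0.149 m.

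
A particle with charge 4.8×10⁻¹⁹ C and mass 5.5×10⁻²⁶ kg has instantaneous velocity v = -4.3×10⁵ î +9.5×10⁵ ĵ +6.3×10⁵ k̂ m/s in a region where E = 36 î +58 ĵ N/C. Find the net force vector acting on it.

F ≈ (1.73×10⁻¹⁷, 2.78×10⁻¹⁷, 0) N

Only an electric field acts, so F = qE = (4.8×10⁻¹⁹ C)·(36.0, 58.0, 0) = (1.73×10⁻¹⁷, 2.78×10⁻¹⁷, 0) N.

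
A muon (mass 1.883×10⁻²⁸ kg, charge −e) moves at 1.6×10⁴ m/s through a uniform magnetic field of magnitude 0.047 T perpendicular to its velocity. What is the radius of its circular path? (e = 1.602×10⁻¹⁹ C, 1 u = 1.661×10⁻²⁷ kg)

The magnetic force provides the centripetal force: |q|vB = mv²/r.
r = mv/(|q|B) = (1.883×10⁻²⁸)(1.6×10⁴)/((1.602×10⁻¹⁹)(0.047)) ≈ 4.0×10⁻⁴ m.

r ≈ 4.0×10⁻⁴ m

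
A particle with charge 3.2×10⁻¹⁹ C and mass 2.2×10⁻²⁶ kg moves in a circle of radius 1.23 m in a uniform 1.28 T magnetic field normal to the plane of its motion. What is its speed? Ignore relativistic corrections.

From |q|vB = mv²/r, v = |q|Br/m.
v = (3.2×10⁻¹⁹)(1.28)(1.23)/2.2×10⁻²⁶ ≈ 2.29×10⁷ m/s.

v ≈ 2.29×10⁷ m/s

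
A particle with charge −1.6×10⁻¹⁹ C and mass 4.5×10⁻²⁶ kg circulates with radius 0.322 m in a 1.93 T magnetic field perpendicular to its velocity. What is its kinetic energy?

KE ≈ 6.86×10⁵ eV

v = |q|Br/m, then KE = ½mv² = (qBr)²/(2m).
v = (1.6×10⁻¹⁹)(1.93)(0.322)/4.5×10⁻²⁶ ≈ 2.210×10⁶ m/s.
KE = ½(4.5×10⁻²⁶)(2.210×10⁶)² ≈ 1.10×10⁻¹³ J = 6.86×10⁵ eV.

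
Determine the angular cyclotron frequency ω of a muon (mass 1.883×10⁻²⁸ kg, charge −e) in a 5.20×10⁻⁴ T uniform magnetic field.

ω = |q|B/m.
ω = (1.602×10⁻¹⁹)(5.20×10⁻⁴)/1.883×10⁻²⁸ ≈ 4.42×10⁵ rad/s.

ω ≈ 4.42×10⁵ rad/s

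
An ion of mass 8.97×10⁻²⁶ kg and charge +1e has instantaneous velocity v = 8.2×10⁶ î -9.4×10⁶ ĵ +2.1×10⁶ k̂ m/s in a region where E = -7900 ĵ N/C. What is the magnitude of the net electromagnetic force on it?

|F| ≈ 1.27×10⁻¹⁵ N

Only an electric field acts, so F = qE = (1.602×10⁻¹⁹ C)·(0, -7900, 0) = (0, -1.27×10⁻¹⁵, 0) N.
|F| = 1.27×10⁻¹⁵ N.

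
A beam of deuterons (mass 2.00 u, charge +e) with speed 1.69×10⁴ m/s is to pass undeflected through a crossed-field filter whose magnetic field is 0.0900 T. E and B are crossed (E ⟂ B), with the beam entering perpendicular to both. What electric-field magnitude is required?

For straight-line motion qE = qvB, so E = vB.
E = 1.69×10⁴ × 0.0900 = 1520 V/m.

E = 1520 V/m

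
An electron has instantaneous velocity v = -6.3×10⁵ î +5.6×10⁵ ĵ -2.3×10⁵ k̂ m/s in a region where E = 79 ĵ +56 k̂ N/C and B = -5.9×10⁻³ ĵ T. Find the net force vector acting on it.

F ≈ (2.17×10⁻¹⁶, -1.27×10⁻¹⁷, -6.04×10⁻¹⁶) N

v×B = (-1360, 0, 3720) N/C.
E + v×B = (-1360, 79.0, 3770) N/C.
F = q(E + v×B) = (−1.602×10⁻¹⁹ C)·(-1360, 79.0, 3770) = (2.17×10⁻¹⁶, -1.27×10⁻¹⁷, -6.04×10⁻¹⁶) N.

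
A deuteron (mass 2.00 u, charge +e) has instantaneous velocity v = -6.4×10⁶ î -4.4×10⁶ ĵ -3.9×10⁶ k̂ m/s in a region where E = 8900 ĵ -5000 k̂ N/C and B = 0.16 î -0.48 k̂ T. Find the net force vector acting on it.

v×B = (2.11×10⁶, -3.70×10⁶, 7.04×10⁵) N/C.
E + v×B = (2.11×10⁶, -3.69×10⁶, 6.99×10⁵) N/C.
F = q(E + v×B) = (1.602×10⁻¹⁹ C)·(2.11×10⁶, -3.69×10⁶, 6.99×10⁵) = (3.38×10⁻¹³, -5.91×10⁻¹³, 1.12×10⁻¹³) N.

F ≈ (3.38×10⁻¹³, -5.91×10⁻¹³, 1.12×10⁻¹³) N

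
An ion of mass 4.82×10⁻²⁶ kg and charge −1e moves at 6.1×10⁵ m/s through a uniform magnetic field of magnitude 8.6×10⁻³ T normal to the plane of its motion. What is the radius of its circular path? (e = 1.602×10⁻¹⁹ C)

r ≈ 21 m

The magnetic force provides the centripetal force: |q|vB = mv²/r.
r = mv/(|q|B) = (4.82×10⁻²⁶)(6.1×10⁵)/((1.602×10⁻¹⁹)(8.6×10⁻³)) ≈ 21 m.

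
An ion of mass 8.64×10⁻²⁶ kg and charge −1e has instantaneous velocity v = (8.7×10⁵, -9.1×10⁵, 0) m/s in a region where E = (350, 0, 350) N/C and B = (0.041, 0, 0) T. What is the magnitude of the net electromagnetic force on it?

v×B = (0, 0, 3.73×10⁴) N/C.
E + v×B = (350, 0, 3.77×10⁴) N/C.
F = q(E + v×B) = (−1.602×10⁻¹⁹ C)·(350, 0, 3.77×10⁴) = (-5.61×10⁻¹⁷, 0, -6.03×10⁻¹⁵) N.
|F| = 6.03×10⁻¹⁵ N.

|F| ≈ 6.03×10⁻¹⁵ N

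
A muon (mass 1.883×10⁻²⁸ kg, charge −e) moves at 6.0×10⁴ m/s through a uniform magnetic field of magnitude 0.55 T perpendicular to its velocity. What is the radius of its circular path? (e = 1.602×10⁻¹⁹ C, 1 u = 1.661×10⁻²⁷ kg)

The magnetic force provides the centripetal force: |q|vB = mv²/r.
r = mv/(|q|B) = (1.883×10⁻²⁸)(6.0×10⁴)/((1.602×10⁻¹⁹)(0.55)) ≈ 1.3×10⁻⁴ m.

r ≈ 1.3×10⁻⁴ m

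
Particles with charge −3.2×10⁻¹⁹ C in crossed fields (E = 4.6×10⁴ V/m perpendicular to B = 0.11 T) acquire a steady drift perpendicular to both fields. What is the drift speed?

v_d ≈ 4.2×10⁵ m/s

The E×B drift speed is v_d = E/B.
v_d = 4.6×10⁴/0.11 = 4.2×10⁵ m/s.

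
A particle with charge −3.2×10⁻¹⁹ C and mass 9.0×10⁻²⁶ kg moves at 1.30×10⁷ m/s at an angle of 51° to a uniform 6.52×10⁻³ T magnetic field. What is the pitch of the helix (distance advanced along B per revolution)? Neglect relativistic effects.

p ≈ 2220 m

v∥ = v cosθ = 1.30×10⁷·cos51° ≈ 8.181×10⁶ m/s.
T = 2πm/(|q|B) = 2π(9.0×10⁻²⁶)/((3.2×10⁻¹⁹)(6.52×10⁻³)) ≈ 2.710×10⁻⁴ s.
pitch = v∥ T = (8.181×10⁶)(2.710×10⁻⁴) ≈ 2220 m.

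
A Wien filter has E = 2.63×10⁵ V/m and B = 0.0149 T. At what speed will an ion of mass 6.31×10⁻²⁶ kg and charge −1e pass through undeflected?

v = 1.77×10⁷ m/s

Straight-line motion ⇒ electric and magnetic forces cancel, so E = vB.
v = E/B = 2.63×10⁵/0.0149 = 1.77×10⁷ m/s.
The result is independent of the particle's charge and mass.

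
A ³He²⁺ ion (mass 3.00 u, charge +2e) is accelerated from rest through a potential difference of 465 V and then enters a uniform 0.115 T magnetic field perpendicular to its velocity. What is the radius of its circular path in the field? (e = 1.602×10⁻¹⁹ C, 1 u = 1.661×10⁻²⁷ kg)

r ≈ 0.0331 m

Acceleration: |q|V = ½mv² ⇒ v = √(2|q|V/m) = √(2·3.204×10⁻¹⁹·465/4.983×10⁻²⁷) ≈ 2.445×10⁵ m/s.
In the field: r = mv/(|q|B) = (4.983×10⁻²⁷)(2.445×10⁵)/((3.204×10⁻¹⁹)(0.115)) ≈ 0.0331 m.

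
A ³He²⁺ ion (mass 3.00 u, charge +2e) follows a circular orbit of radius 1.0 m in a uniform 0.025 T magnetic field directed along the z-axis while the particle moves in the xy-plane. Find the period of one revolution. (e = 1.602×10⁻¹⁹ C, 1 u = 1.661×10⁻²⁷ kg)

The cyclotron period depends only on m, q, B: T = 2πm/(|q|B).
T = 2π(4.983×10⁻²⁷)/((3.204×10⁻¹⁹)(0.025)) ≈ 3.9×10⁻⁶ s.

T ≈ 3.9×10⁻⁶ s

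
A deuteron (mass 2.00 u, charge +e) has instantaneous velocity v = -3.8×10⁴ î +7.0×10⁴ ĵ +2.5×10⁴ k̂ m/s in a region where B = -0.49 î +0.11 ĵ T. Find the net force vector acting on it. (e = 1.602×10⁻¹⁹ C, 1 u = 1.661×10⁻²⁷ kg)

v×B = (-2750, -1.22×10⁴, 3.01×10⁴) N/C.
F = q v×B = (1.602×10⁻¹⁹ C)·(-2750, -1.22×10⁴, 3.01×10⁴) = (-4.41×10⁻¹⁶, -1.96×10⁻¹⁵, 4.83×10⁻¹⁵) N.

F ≈ (-4.41×10⁻¹⁶, -1.96×10⁻¹⁵, 4.83×10⁻¹⁵) N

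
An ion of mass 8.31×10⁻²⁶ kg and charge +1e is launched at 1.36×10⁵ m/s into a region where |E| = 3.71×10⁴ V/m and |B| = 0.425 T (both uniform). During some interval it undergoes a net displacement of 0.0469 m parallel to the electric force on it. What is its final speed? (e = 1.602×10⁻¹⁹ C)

v_f ≈ 1.59×10⁵ m/s

B does no work; ΔKE = |q|E d.
½mv_f² = ½mv₀² + |q|Ed = ½(8.31×10⁻²⁶)(1.36×10⁵)² + (1.602×10⁻¹⁹)(3.71×10⁴)(0.0469) ≈ 7.685×10⁻¹⁶ J + 2.787×10⁻¹⁶ J ≈ 1.047×10⁻¹⁵ J.
v_f = √(2·1.047×10⁻¹⁵/8.31×10⁻²⁶) ≈ 1.59×10⁵ m/s.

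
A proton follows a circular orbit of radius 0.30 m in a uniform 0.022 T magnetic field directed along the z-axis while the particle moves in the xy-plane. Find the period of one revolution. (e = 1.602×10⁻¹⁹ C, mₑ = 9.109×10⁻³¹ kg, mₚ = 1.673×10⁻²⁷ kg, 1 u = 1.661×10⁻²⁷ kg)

T ≈ 3.0×10⁻⁶ s

The cyclotron period depends only on m, q, B: T = 2πm/(|q|B).
T = 2π(1.673×10⁻²⁷)/((1.602×10⁻¹⁹)(0.022)) ≈ 3.0×10⁻⁶ s.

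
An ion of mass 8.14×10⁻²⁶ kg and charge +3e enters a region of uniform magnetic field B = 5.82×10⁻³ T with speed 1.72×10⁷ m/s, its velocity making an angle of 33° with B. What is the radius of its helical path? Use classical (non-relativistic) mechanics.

r ≈ 273 m

v⊥ = v sinθ = 1.72×10⁷·sin33° ≈ 9.368×10⁶ m/s.
r = m v⊥/(|q|B) = (8.14×10⁻²⁶)(9.368×10⁶)/((4.806×10⁻¹⁹)(5.82×10⁻³)) ≈ 273 m.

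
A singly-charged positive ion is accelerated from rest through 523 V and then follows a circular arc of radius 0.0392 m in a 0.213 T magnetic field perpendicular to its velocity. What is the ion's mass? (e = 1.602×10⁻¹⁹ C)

Combine |q|V = ½mv² and r = mv/(|q|B): eliminate v to get m = qB²r²/(2V).
m = (1.602×10⁻¹⁹)(0.213)²(0.0392)²/(2·523) ≈ 1.07×10⁻²⁶ kg.

m ≈ 1.07×10⁻²⁶ kg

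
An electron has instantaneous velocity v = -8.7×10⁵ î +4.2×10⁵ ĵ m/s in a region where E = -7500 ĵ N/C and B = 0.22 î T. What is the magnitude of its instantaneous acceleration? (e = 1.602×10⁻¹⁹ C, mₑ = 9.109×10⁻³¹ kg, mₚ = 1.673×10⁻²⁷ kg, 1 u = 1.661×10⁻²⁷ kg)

v×B = (0, 0, -9.24×10⁴) N/C.
E + v×B = (0, -7500, -9.24×10⁴) N/C.
F = q(E + v×B) = (−1.602×10⁻¹⁹ C)·(0, -7500, -9.24×10⁴) = (0, 1.20×10⁻¹⁵, 1.48×10⁻¹⁴) N.
|a| = |F|/m = 1.485×10⁻¹⁴/9.109×10⁻³¹ ≈ 1.63×10¹⁶ m/s².

|a| ≈ 1.63×10¹⁶ m/s²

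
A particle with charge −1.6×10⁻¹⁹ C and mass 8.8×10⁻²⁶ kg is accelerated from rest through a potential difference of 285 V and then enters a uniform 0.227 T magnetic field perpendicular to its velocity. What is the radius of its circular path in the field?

r ≈ 0.0780 m

Acceleration: |q|V = ½mv² ⇒ v = √(2|q|V/m) = √(2·1.6×10⁻¹⁹·285/8.8×10⁻²⁶) ≈ 3.219×10⁴ m/s.
In the field: r = mv/(|q|B) = (8.8×10⁻²⁶)(3.219×10⁴)/((1.6×10⁻¹⁹)(0.227)) ≈ 0.0780 m.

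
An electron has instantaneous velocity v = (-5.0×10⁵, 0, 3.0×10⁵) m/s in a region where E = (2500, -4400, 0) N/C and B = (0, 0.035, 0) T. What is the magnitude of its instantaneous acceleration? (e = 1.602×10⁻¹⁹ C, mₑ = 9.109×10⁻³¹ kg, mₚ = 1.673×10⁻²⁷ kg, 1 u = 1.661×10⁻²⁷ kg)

|a| ≈ 3.47×10¹⁵ m/s²

v×B = (-1.05×10⁴, 0, -1.75×10⁴) N/C.
E + v×B = (-8000, -4400, -1.75×10⁴) N/C.
F = q(E + v×B) = (−1.602×10⁻¹⁹ C)·(-8000, -4400, -1.75×10⁴) = (1.28×10⁻¹⁵, 7.05×10⁻¹⁶, 2.80×10⁻¹⁵) N.
|a| = |F|/m = 3.162×10⁻¹⁵/9.109×10⁻³¹ ≈ 3.47×10¹⁵ m/s².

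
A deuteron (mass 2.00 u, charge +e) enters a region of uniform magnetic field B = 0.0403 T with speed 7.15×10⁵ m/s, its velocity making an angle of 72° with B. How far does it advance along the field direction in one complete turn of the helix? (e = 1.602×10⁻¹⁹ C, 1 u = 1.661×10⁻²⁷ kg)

v∥ = v cosθ = 7.15×10⁵·cos72° ≈ 2.209×10⁵ m/s.
T = 2πm/(|q|B) = 2π(3.322×10⁻²⁷)/((1.602×10⁻¹⁹)(0.0403)) ≈ 3.233×10⁻⁶ s.
pitch = v∥ T = (2.209×10⁵)(3.233×10⁻⁶) ≈ 0.714 m.

p ≈ 0.714 m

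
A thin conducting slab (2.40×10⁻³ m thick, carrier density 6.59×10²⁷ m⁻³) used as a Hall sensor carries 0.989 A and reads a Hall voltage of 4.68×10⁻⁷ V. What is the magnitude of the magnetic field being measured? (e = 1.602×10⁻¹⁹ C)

From V_H = IB/(n e t), B = V_H n e t / I.
B = (4.68×10⁻⁷)(6.59×10²⁷)(1.602×10⁻¹⁹)(2.40×10⁻³)/0.989 ≈ 1.20 T.

B ≈ 1.20 T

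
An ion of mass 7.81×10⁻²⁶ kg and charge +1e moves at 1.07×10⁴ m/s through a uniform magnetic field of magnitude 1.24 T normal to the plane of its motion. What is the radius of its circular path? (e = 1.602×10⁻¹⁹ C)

r ≈ 4.21×10⁻³ m

The magnetic force provides the centripetal force: |q|vB = mv²/r.
r = mv/(|q|B) = (7.81×10⁻²⁶)(1.07×10⁴)/((1.602×10⁻¹⁹)(1.24)) ≈ 4.21×10⁻³ m.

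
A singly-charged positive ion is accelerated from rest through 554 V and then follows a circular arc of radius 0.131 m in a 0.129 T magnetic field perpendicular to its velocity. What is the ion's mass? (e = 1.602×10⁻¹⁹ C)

m ≈ 4.13×10⁻²⁶ kg

Combine |q|V = ½mv² and r = mv/(|q|B): eliminate v to get m = qB²r²/(2V).
m = (1.602×10⁻¹⁹)(0.129)²(0.131)²/(2·554) ≈ 4.13×10⁻²⁶ kg.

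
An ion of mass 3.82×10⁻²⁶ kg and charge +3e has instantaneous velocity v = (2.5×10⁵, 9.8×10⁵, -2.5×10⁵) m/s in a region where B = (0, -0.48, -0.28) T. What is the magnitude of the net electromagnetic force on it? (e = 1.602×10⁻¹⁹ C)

|F| ≈ 2.01×10⁻¹³ N

v×B = (-3.94×10⁵, 7.00×10⁴, -1.20×10⁵) N/C.
F = q v×B = (4.806×10⁻¹⁹ C)·(-3.94×10⁵, 7.00×10⁴, -1.20×10⁵) = (-1.90×10⁻¹³, 3.36×10⁻¹⁴, -5.77×10⁻¹⁴) N.
|F| = 2.01×10⁻¹³ N.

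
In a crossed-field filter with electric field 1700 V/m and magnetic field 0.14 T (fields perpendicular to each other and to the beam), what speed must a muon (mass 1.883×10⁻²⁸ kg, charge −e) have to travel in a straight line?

For undeflected motion the electric and magnetic forces balance: qE = qvB.
v = E/B = 1700/0.14 = 1.2×10⁴ m/s.

v = 1.2×10⁴ m/s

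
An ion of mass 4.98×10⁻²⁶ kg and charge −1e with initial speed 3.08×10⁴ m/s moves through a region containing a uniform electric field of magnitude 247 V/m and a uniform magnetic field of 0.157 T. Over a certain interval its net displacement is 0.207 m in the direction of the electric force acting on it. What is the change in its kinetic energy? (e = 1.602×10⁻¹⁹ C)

The magnetic force is always ⟂ v and does no work; only the electric force changes KE.
ΔKE = F_E · d = |q|E d = (1.602×10⁻¹⁹)(247)(0.207) ≈ 8.19×10⁻¹⁸ J.

ΔKE ≈ 8.19×10⁻¹⁸ J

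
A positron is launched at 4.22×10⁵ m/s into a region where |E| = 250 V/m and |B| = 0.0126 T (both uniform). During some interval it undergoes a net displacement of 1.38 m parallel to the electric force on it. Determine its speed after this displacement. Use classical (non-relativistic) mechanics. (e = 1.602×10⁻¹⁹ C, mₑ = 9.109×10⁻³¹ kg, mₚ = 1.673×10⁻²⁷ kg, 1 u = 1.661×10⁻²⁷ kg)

B does no work; ΔKE = |q|E d.
½mv_f² = ½mv₀² + |q|Ed = ½(9.109×10⁻³¹)(4.22×10⁵)² + (1.602×10⁻¹⁹)(250)(1.38) ≈ 8.111×10⁻²⁰ J + 5.527×10⁻¹⁷ J ≈ 5.535×10⁻¹⁷ J.
v_f = √(2·5.535×10⁻¹⁷/9.109×10⁻³¹) ≈ 1.10×10⁷ m/s.

v_f ≈ 1.10×10⁷ m/s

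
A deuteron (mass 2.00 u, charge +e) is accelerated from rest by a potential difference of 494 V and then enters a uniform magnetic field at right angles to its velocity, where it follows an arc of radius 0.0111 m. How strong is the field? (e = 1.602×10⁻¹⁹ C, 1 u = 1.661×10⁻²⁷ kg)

B ≈ 0.408 T

v = √(2|q|V/m) = √(2·1.602×10⁻¹⁹·494/3.322×10⁻²⁷) ≈ 2.183×10⁵ m/s.
B = mv/(|q|r) = (3.322×10⁻²⁷)(2.183×10⁵)/((1.602×10⁻¹⁹)(0.0111)) ≈ 0.408 T.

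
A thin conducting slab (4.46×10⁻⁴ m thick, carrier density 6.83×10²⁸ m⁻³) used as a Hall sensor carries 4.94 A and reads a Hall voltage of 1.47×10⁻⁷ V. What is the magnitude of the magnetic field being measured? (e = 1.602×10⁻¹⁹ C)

From V_H = IB/(n e t), B = V_H n e t / I.
B = (1.47×10⁻⁷)(6.83×10²⁸)(1.602×10⁻¹⁹)(4.46×10⁻⁴)/4.94 ≈ 0.145 T.

B ≈ 0.145 T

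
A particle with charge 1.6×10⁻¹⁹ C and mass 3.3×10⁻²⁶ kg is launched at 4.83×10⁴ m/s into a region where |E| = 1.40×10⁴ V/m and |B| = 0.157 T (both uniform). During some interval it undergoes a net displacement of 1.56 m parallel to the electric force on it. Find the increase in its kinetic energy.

ΔKE ≈ 3.49×10⁻¹⁵ J

The magnetic force is always ⟂ v and does no work; only the electric force changes KE.
ΔKE = F_E · d = |q|E d = (1.6×10⁻¹⁹)(1.40×10⁴)(1.56) ≈ 3.49×10⁻¹⁵ J.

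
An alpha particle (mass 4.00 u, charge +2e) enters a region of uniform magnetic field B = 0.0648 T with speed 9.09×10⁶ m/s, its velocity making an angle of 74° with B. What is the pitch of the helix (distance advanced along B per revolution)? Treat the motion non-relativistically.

v∥ = v cosθ = 9.09×10⁶·cos74° ≈ 2.506×10⁶ m/s.
T = 2πm/(|q|B) = 2π(6.644×10⁻²⁷)/((3.204×10⁻¹⁹)(0.0648)) ≈ 2.011×10⁻⁶ s.
pitch = v∥ T = (2.506×10⁶)(2.011×10⁻⁶) ≈ 5.04 m.

p ≈ 5.04 m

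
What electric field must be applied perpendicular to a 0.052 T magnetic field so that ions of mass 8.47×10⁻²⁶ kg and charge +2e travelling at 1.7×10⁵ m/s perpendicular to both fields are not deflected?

For straight-line motion qE = qvB, so E = vB.
E = 1.7×10⁵ × 0.052 = 8800 V/m.

E = 8800 V/m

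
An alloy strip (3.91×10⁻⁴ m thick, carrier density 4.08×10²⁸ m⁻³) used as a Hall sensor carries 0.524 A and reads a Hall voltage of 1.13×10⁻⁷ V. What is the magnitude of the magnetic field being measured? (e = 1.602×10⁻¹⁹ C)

B ≈ 0.551 T

From V_H = IB/(n e t), B = V_H n e t / I.
B = (1.13×10⁻⁷)(4.08×10²⁸)(1.602×10⁻¹⁹)(3.91×10⁻⁴)/0.524 ≈ 0.551 T.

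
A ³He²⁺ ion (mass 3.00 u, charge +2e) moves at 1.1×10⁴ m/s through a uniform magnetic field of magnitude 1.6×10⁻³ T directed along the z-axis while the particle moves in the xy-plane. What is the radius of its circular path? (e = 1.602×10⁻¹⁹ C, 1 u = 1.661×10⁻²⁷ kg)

r ≈ 0.11 m

The magnetic force provides the centripetal force: |q|vB = mv²/r.
r = mv/(|q|B) = (4.983×10⁻²⁷)(1.1×10⁴)/((3.204×10⁻¹⁹)(1.6×10⁻³)) ≈ 0.11 m.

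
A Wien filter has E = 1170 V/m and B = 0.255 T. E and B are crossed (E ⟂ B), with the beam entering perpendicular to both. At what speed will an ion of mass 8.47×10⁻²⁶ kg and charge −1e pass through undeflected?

For undeflected motion the electric and magnetic forces balance: qE = qvB.
v = E/B = 1170/0.255 = 4590 m/s.

v = 4590 m/s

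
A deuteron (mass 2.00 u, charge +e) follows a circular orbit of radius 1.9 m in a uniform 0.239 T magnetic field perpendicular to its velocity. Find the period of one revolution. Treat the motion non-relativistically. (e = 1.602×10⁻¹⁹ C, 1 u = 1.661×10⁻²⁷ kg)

T ≈ 5.45×10⁻⁷ s

The cyclotron period depends only on m, q, B: T = 2πm/(|q|B).
T = 2π(3.322×10⁻²⁷)/((1.602×10⁻¹⁹)(0.239)) ≈ 5.45×10⁻⁷ s.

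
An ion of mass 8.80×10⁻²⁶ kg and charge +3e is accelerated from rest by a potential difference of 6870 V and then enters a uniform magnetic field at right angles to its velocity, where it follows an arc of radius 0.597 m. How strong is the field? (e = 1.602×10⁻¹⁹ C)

v = √(2|q|V/m) = √(2·4.806×10⁻¹⁹·6870/8.80×10⁻²⁶) ≈ 2.739×10⁵ m/s.
B = mv/(|q|r) = (8.80×10⁻²⁶)(2.739×10⁵)/((4.806×10⁻¹⁹)(0.597)) ≈ 0.0840 T.

B ≈ 0.0840 T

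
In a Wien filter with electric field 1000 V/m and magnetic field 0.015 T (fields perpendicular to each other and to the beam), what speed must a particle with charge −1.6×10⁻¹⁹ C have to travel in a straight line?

Straight-line motion ⇒ electric and magnetic forces cancel, so E = vB.
v = E/B = 1000/0.015 = 6.7×10⁴ m/s.

v = 6.7×10⁴ m/s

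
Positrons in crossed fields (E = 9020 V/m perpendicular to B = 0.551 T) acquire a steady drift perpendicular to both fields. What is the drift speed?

The E×B drift speed is v_d = E/B.
v_d = 9020/0.551 = 1.64×10⁴ m/s.

v_d ≈ 1.64×10⁴ m/s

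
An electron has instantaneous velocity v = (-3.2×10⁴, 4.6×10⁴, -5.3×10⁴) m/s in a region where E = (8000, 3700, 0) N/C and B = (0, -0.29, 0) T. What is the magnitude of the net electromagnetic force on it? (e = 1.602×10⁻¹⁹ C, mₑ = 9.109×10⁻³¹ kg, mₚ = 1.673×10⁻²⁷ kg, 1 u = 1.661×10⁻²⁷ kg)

|F| ≈ 1.99×10⁻¹⁵ N

v×B = (-1.54×10⁴, 0, 9280) N/C.
E + v×B = (-7370, 3700, 9280) N/C.
F = q(E + v×B) = (−1.602×10⁻¹⁹ C)·(-7370, 3700, 9280) = (1.18×10⁻¹⁵, -5.93×10⁻¹⁶, -1.49×10⁻¹⁵) N.
|F| = 1.99×10⁻¹⁵ N.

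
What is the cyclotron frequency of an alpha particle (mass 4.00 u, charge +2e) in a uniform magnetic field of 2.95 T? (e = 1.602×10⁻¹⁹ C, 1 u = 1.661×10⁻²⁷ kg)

f ≈ 2.26×10⁷ Hz

f = |q|B/(2πm).
f = (3.204×10⁻¹⁹)(2.95)/(2π·6.644×10⁻²⁷) ≈ 2.26×10⁷ Hz.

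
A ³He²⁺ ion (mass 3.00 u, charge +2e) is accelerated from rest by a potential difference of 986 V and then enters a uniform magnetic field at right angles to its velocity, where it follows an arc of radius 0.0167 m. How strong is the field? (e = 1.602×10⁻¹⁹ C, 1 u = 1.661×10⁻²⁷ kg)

v = √(2|q|V/m) = √(2·3.204×10⁻¹⁹·986/4.983×10⁻²⁷) ≈ 3.561×10⁵ m/s.
B = mv/(|q|r) = (4.983×10⁻²⁷)(3.561×10⁵)/((3.204×10⁻¹⁹)(0.0167)) ≈ 0.332 T.

B ≈ 0.332 T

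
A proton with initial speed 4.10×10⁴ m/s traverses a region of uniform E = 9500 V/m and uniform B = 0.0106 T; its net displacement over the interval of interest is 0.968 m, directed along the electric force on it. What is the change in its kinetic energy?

The magnetic force is always ⟂ v and does no work; only the electric force changes KE.
ΔKE = F_E · d = |q|E d = (1.602×10⁻¹⁹)(9500)(0.968) ≈ 1.47×10⁻¹⁵ J.

ΔKE ≈ 1.47×10⁻¹⁵ J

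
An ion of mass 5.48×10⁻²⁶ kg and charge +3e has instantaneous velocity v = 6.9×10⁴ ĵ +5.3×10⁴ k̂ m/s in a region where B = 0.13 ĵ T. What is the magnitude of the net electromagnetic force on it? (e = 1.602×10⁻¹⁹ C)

|F| ≈ 3.31×10⁻¹⁵ N

v×B = (-6890, 0, 0) N/C.
F = q v×B = (4.806×10⁻¹⁹ C)·(-6890, 0, 0) = (-3.31×10⁻¹⁵, 0, 0) N.
|F| = 3.31×10⁻¹⁵ N.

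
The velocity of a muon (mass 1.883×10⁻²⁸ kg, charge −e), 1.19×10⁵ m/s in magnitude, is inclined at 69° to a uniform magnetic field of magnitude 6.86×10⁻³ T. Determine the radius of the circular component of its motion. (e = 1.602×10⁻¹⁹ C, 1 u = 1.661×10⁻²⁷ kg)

r ≈ 0.0190 m

v⊥ = v sinθ = 1.19×10⁵·sin69° ≈ 1.111×10⁵ m/s.
r = m v⊥/(|q|B) = (1.883×10⁻²⁸)(1.111×10⁵)/((1.602×10⁻¹⁹)(6.86×10⁻³)) ≈ 0.0190 m.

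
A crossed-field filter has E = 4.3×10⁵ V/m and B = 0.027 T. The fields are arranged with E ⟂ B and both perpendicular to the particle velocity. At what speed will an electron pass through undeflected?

Straight-line motion ⇒ electric and magnetic forces cancel, so E = vB.
v = E/B = 4.3×10⁵/0.027 = 1.6×10⁷ m/s.

v = 1.6×10⁷ m/s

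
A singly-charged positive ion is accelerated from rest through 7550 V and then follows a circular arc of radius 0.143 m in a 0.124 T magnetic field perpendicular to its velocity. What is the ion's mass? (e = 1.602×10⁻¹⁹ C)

m ≈ 3.34×10⁻²⁷ kg

Combine |q|V = ½mv² and r = mv/(|q|B): eliminate v to get m = qB²r²/(2V).
m = (1.602×10⁻¹⁹)(0.124)²(0.143)²/(2·7550) ≈ 3.34×10⁻²⁷ kg.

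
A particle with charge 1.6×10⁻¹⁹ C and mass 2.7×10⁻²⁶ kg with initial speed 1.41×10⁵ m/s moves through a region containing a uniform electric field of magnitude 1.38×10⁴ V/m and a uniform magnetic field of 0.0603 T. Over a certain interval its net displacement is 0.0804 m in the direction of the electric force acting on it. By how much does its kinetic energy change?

The magnetic force is always ⟂ v and does no work; only the electric force changes KE.
ΔKE = F_E · d = |q|E d = (1.6×10⁻¹⁹)(1.38×10⁴)(0.0804) ≈ 1.78×10⁻¹⁶ J.

ΔKE ≈ 1.78×10⁻¹⁶ J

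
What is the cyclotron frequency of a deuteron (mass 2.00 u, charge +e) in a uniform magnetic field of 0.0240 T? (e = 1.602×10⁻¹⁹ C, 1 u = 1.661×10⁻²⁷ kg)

f ≈ 1.84×10⁵ Hz

f = |q|B/(2πm).
f = (1.602×10⁻¹⁹)(0.0240)/(2π·3.322×10⁻²⁷) ≈ 1.84×10⁵ Hz.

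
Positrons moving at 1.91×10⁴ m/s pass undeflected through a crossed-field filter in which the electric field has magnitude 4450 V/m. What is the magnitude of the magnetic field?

B = 0.233 T

Balance of forces in the selector: qE = qvB ⇒ B = E/v.
B = 4450/1.91×10⁴ = 0.233 T.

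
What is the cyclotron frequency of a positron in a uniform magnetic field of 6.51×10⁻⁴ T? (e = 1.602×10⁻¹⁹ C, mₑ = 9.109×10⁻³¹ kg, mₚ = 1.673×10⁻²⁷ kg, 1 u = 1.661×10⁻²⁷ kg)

f ≈ 1.82×10⁷ Hz

f = |q|B/(2πm).
f = (1.602×10⁻¹⁹)(6.51×10⁻⁴)/(2π·9.109×10⁻³¹) ≈ 1.82×10⁷ Hz.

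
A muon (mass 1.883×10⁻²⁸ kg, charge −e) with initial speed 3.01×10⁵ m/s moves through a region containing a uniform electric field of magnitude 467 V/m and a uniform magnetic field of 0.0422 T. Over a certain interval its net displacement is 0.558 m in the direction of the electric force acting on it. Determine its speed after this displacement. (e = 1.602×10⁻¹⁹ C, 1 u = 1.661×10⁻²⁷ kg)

v_f ≈ 7.31×10⁵ m/s

B does no work; ΔKE = |q|E d.
½mv_f² = ½mv₀² + |q|Ed = ½(1.883×10⁻²⁸)(3.01×10⁵)² + (1.602×10⁻¹⁹)(467)(0.558) ≈ 8.530×10⁻¹⁸ J + 4.175×10⁻¹⁷ J ≈ 5.028×10⁻¹⁷ J.
v_f = √(2·5.028×10⁻¹⁷/1.883×10⁻²⁸) ≈ 7.31×10⁵ m/s.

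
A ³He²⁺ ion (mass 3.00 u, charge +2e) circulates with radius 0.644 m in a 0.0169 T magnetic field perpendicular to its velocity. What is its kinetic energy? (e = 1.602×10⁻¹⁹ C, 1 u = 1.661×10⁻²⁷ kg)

v = |q|Br/m, then KE = ½mv² = (qBr)²/(2m).
v = (3.204×10⁻¹⁹)(0.0169)(0.644)/4.983×10⁻²⁷ ≈ 6.998×10⁵ m/s.
KE = ½(4.983×10⁻²⁷)(6.998×10⁵)² ≈ 1.22×10⁻¹⁵ J.

KE ≈ 1.22×10⁻¹⁵ J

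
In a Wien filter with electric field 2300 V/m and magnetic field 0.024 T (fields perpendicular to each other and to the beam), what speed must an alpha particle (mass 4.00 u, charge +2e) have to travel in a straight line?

Straight-line motion ⇒ electric and magnetic forces cancel, so E = vB.
v = E/B = 2300/0.024 = 9.6×10⁴ m/s.

v = 9.6×10⁴ m/s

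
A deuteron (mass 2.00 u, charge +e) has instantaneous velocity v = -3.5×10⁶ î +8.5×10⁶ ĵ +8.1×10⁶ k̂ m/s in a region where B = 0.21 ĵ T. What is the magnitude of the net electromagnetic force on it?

v×B = (-1.70×10⁶, 0, -7.35×10⁵) N/C.
F = q v×B = (1.602×10⁻¹⁹ C)·(-1.70×10⁶, 0, -7.35×10⁵) = (-2.73×10⁻¹³, 0, -1.18×10⁻¹³) N.
|F| = 2.97×10⁻¹³ N.

|F| ≈ 2.97×10⁻¹³ N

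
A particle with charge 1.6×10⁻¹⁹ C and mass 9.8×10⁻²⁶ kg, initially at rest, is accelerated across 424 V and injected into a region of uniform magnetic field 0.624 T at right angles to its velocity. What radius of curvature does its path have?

r ≈ 0.0365 m

Acceleration: |q|V = ½mv² ⇒ v = √(2|q|V/m) = √(2·1.6×10⁻¹⁹·424/9.8×10⁻²⁶) ≈ 3.721×10⁴ m/s.
In the field: r = mv/(|q|B) = (9.8×10⁻²⁶)(3.721×10⁴)/((1.6×10⁻¹⁹)(0.624)) ≈ 0.0365 m.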